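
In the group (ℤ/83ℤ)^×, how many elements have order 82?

φ(83) = 83 − 1 = 82 = 2 · 41.
Since (Z/83Z)^× is cyclic of order 82, the number of elements of order d is φ(d) when d | 82 and 0 otherwise.
82 = 2 · 41 divides 82, and φ(82) = 40.

40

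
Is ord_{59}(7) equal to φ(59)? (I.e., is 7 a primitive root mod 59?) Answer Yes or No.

No

φ(59) = 59 − 1 = 58 = 2 · 29.
It suffices to check that the order of 7 is not a proper divisor of 58: compute 7^(58/q) for q ∈ {2, 29}.
7^29 ≡ 1 (mod 59)  [q = 2: ≡ 1 ✗]
7^2 ≡ 49 (mod 59)  [q = 29: ≢ 1 ✓]
7^29 ≡ 1 shows ord(7) | 29, strictly less than φ(59); not a primitive root.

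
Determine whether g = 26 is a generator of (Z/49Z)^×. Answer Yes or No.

Yes

φ(49) = φ(7^2) = 7·(7−1) = 42 = 2 · 3 · 7.
It suffices to check that the order of 26 is not a proper divisor of 42: compute 26^(42/q) for q ∈ {2, 3, 7}.
26^21 ≡ 48 (mod 49)  [q = 2: ≢ 1 ✓]
26^14 ≡ 18 (mod 49)  [q = 3: ≢ 1 ✓]
26^6 ≡ 29 (mod 49)  [q = 7: ≢ 1 ✓]
All checks pass, so 26 has order 42 and is a primitive root modulo 49.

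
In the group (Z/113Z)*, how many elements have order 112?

φ(113) = 113 − 1 = 112 = 2^4 · 7.
In a cyclic group of order 112, there are φ(d) elements of order d for each divisor d of 112, and zero for non-divisors.
112 = 2^4 · 7 divides 112, and φ(112) = 48.

48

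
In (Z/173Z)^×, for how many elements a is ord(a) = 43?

φ(173) = 173 − 1 = 172 = 2^2 · 43.
In a cyclic group of order 172, there are φ(d) elements of order d for each divisor d of 172, and zero for non-divisors.
43 | 172, and φ(43) = 43 − 1 = 42.

42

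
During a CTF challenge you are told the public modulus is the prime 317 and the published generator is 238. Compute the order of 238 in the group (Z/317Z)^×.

158

ord(238) | φ(317) = 317 − 1 = 316 = 2^2 · 79.
Divisors of 316: 1, 2, 4, 79, 158, 316.
Evaluate successive powers at the divisors of 316:
238^1 ≡ 238
238^2 ≡ 218
238^4 ≡ 291
238^79 ≡ 316
238^158 ≡ 1
Therefore the multiplicative order of 238 modulo 317 is 158.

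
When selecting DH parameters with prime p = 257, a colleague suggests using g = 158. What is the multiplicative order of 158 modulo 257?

By Lagrange's theorem, ord_257(158) divides φ(257) = 257 − 1 = 256 = 2^8.
Divisors of 256: 1, 2, 4, 8, 16, 32, 64, 128, 256.
Test each divisor d:
158^1 ≡ 158 (mod 257)
158^2 ≡ 35 (mod 257)
158^4 ≡ 197 (mod 257)
158^8 ≡ 2 (mod 257)
158^16 ≡ 4 (mod 257)
158^32 ≡ 16 (mod 257)
158^64 ≡ 256 (mod 257)
158^128 ≡ 1 (mod 257) ✓
The smallest such exponent is 128, so the order of 158 is 128.

128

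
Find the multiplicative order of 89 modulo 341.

10

Since 89 ∈ (Z/341Z)^×, its order divides φ(341) = φ(11·31) = (11−1)·(31−1) = 10·30 = 300 = 2^2 · 3 · 5^2.
Divisors of 300: 1, 2, 3, 4, 5, 6, 10, 12, 15, 20, 25, 30, 50, 60, 75, 100, 150, 300.
Test each divisor d:
89^1 ≡ 89 (mod 341)
89^2 ≡ 78 (mod 341)
89^3 ≡ 122 (mod 341)
89^4 ≡ 287 (mod 341)
89^5 ≡ 309 (mod 341)
89^6 ≡ 221 (mod 341)
89^10 ≡ 1 (mod 341) ✓
Therefore the multiplicative order of 89 modulo 341 is 10.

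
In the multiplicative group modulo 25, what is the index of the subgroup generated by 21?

4

The order of 21 must divide φ(25) = φ(5^2) = 5·(5−1) = 20 = 2^2 · 5.
Divisors of 20: 1, 2, 4, 5, 10, 20.
Evaluate successive powers at the divisors of 20:
21^1 ≡ 21 (mod 25)
21^2 ≡ 16 (mod 25)
21^4 ≡ 6 (mod 25)
21^5 ≡ 1 (mod 25) ✓
So ord_25(21) = 5, hence |⟨21⟩| = 5.
[(Z/25Z)^× : ⟨21⟩] = 20/5 = 4.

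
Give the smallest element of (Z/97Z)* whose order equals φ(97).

5

φ(97) = 97 − 1 = 96 = 2^5 · 3.
Test candidates g = 2, 3, … against the prime factors q ∈ {2, 3} of φ(97): g is a generator iff g^(96/q) ≢ 1 for every such q.
g = 2: 2^48 ≡ 1 — hits 1, so not a primitive root.
g = 3: 3^48 ≡ 1 — hits 1, so not a primitive root.
g = 4: 4^48 ≡ 1 — hits 1, so not a primitive root.
g = 5: 5^48 ≡ 96; 5^32 ≡ 35 — none is 1, so 5 is a primitive root.
The smallest primitive root modulo 97 is 5.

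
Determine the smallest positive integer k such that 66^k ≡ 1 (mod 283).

By Lagrange's theorem, ord_283(66) divides φ(283) = 283 − 1 = 282 = 2 · 3 · 47.
Divisors of 282: 1, 2, 3, 6, 47, 94, 141, 282.
Check 66^d mod 283 for each divisor in increasing order:
66^1 ≡ 66
66^2 ≡ 111
66^3 ≡ 251
66^6 ≡ 175
66^47 ≡ 1
The smallest such exponent is 47, so the order of 66 is 47.

47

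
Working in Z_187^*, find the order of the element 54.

16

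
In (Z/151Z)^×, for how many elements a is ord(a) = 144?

φ(151) = 151 − 1 = 150 = 2 · 3 · 5^2.
In a cyclic group of order 150, there are φ(d) elements of order d for each divisor d of 150, and zero for non-divisors.
Since 144 ∤ 150, the count is 0.

0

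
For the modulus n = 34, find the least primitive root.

φ(34) = φ(2)·φ(17) = 1·16 = 16 = 2^4.
Test candidates g = 2, 3, … against the prime factors q ∈ {2} of φ(34): g is a generator iff g^(16/q) ≢ 1 for every such q.
g = 2: gcd(2, 34) = 2 > 1, not a unit — skip.
g = 3: 3^8 ≡ 33 — none is 1, so 3 is a primitive root.
Hence the least primitive root of 34 is 3.

3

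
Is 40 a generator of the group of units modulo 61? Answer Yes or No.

No

φ(61) = 61 − 1 = 60 = 2^2 · 3 · 5.
It suffices to check that the order of 40 is not a proper divisor of 60: compute 40^(60/q) for q ∈ {2, 3, 5}.
40^30 ≡ 60 (mod 61)  [q = 2: ≢ 1 ✓]
40^20 ≡ 47 (mod 61)  [q = 3: ≢ 1 ✓]
40^12 ≡ 1 (mod 61)  [q = 5: ≡ 1 ✗]
Since 40^12 ≡ 1, the order of 40 divides 12 < 60, so 40 is not a primitive root.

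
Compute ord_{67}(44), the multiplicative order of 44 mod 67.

66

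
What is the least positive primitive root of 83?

φ(83) = 83 − 1 = 82 = 2 · 41.
Test candidates g = 2, 3, … against the prime factors q ∈ {2, 41} of φ(83): g is a generator iff g^(82/q) ≢ 1 for every such q.
g = 2: 2^41 ≡ 82; 2^2 ≡ 4 — none is 1, so 2 is a primitive root.
The smallest primitive root modulo 83 is 2.

2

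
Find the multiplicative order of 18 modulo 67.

ord(18) | φ(67) = 67 − 1 = 66 = 2 · 3 · 11.
Divisors of 66: 1, 2, 3, 6, 11, 22, 33, 66.
Check 18^d mod 67 for each divisor in increasing order:
18^1 ≡ 18 (mod 67)
18^2 ≡ 56 (mod 67)
18^3 ≡ 3 (mod 67)
18^6 ≡ 9 (mod 67)
18^11 ≡ 38 (mod 67)
18^22 ≡ 37 (mod 67)
18^33 ≡ 66 (mod 67)
18^66 ≡ 1 (mod 67) ✓
Hence ord(18) = 66.

66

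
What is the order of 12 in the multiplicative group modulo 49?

42

The order of 12 must divide φ(49) = φ(7^2) = 7·(7−1) = 42 = 2 · 3 · 7.
Divisors of 42: 1, 2, 3, 6, 7, 14, 21, 42.
Test each divisor d:
12^1 ≡ 12
12^2 ≡ 46
12^3 ≡ 13
12^6 ≡ 22
12^7 ≡ 19
12^14 ≡ 18
12^21 ≡ 48
12^42 ≡ 1
Therefore the multiplicative order of 12 modulo 49 is 42.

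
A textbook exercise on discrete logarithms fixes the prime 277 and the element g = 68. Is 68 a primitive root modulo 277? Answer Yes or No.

φ(277) = 277 − 1 = 276 = 2^2 · 3 · 23.
Test 68^(276/q) mod 277 for each prime factor q of 276:
68^138 ≡ 276 (mod 277)  [q = 2: ≢ 1 ✓]
68^92 ≡ 116 (mod 277)  [q = 3: ≢ 1 ✓]
68^12 ≡ 256 (mod 277)  [q = 23: ≢ 1 ✓]
None equal 1, so ord_277(68) = 276: 68 is a primitive root.

Yes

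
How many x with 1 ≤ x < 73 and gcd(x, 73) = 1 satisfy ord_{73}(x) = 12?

4

φ(73) = 73 − 1 = 72 = 2^3 · 3^2.
(Z/73Z)^× is cyclic (|G| = 72); a cyclic group of order m has exactly φ(d) elements of each order d | m, and none otherwise.
12 = 2^2 · 3 divides 72, and φ(12) = 4.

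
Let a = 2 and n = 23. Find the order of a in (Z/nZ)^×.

11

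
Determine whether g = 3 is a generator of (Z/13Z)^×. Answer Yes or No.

φ(13) = 13 − 1 = 12 = 2^2 · 3.
3 is a primitive root mod 13 iff 3^(φ(13)/q) ≢ 1 for every prime q | φ(13), i.e. q ∈ {2, 3}.
3^6 ≡ 1 (mod 13)  [q = 2: ≡ 1 ✗]
3^4 ≡ 3 (mod 13)  [q = 3: ≢ 1 ✓]
The check at q = 2 fails, so 3 generates a proper subgroup.

No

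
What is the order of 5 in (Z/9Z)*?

6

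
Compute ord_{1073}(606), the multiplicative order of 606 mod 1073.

84

The order of 606 must divide φ(1073) = φ(29·37) = (29−1)·(37−1) = 28·36 = 1008 = 2^4 · 3^2 · 7.
Divisors of 1008: 1, 2, 3, 4, 6, 7, 8, 9, 12, 14, 16, 18, 21, 24, 28, 36, 42, 48, 56, 63, 72, 84, 112, 126, 144, 168, 252, 336, 504, 1008.
Check 606^d mod 1073 for each divisor in increasing order:
606^1 ≡ 606
606^2 ≡ 270
606^3 ≡ 524
606^4 ≡ 1009
606^6 ≡ 961
606^7 ≡ 800
606^8 ≡ 877
606^9 ≡ 327
606^12 ≡ 741
606^14 ≡ 492
606^16 ≡ 861
606^18 ≡ 702
606^21 ≡ 882
606^24 ≡ 778
606^28 ≡ 639
606^36 ≡ 297
606^42 ≡ 1072
606^48 ≡ 112
606^56 ≡ 581
606^63 ≡ 191
606^72 ≡ 223
606^84 ≡ 1
Therefore the multiplicative order of 606 modulo 1073 is 84.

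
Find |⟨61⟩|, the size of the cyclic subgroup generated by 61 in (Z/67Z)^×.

Since 61 ∈ (Z/67Z)^×, its order divides φ(67) = 67 − 1 = 66 = 2 · 3 · 11.
Divisors of 66: 1, 2, 3, 6, 11, 22, 33, 66.
Test each divisor d:
61^1 ≡ 61 (mod 67)
61^2 ≡ 36 (mod 67)
61^3 ≡ 52 (mod 67)
61^6 ≡ 24 (mod 67)
61^11 ≡ 38 (mod 67)
61^22 ≡ 37 (mod 67)
61^33 ≡ 66 (mod 67)
61^66 ≡ 1 (mod 67) ✓
So ord_67(61) = 66.

66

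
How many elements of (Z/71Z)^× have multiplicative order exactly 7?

6

φ(71) = 71 − 1 = 70 = 2 · 5 · 7.
Since (Z/71Z)^× is cyclic of order 70, the number of elements of order d is φ(d) when d | 70 and 0 otherwise.
7 | 70, and φ(7) = 7 − 1 = 6.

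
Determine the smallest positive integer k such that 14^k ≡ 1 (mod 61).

ord(14) | φ(61) = 61 − 1 = 60 = 2^2 · 3 · 5.
Divisors of 60: 1, 2, 3, 4, 5, 6, 10, 12, 15, 20, 30, 60.
Test each divisor d:
14^1 ≡ 14 (mod 61)
14^2 ≡ 13 (mod 61)
14^3 ≡ 60 (mod 61)
14^4 ≡ 47 (mod 61)
14^5 ≡ 48 (mod 61)
14^6 ≡ 1 (mod 61) ✓
So ord_61(14) = 6.

6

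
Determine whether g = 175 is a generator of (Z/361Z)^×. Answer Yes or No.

No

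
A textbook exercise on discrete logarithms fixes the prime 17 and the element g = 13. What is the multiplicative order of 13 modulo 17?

4

By Lagrange's theorem, ord_17(13) divides φ(17) = 17 − 1 = 16 = 2^4.
Divisors of 16: 1, 2, 4, 8, 16.
Compute 13^d (mod 17) for the divisors d until we hit 1:
13^1 ≡ 13 (mod 17)
13^2 ≡ 16 (mod 17)
13^4 ≡ 1 (mod 17) ✓
The smallest such exponent is 4, so the order of 13 is 4.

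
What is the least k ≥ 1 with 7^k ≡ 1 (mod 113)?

ord(7) | φ(113) = 113 − 1 = 112 = 2^4 · 7.
Divisors of 112: 1, 2, 4, 7, 8, 14, 16, 28, 56, 112.
Evaluate successive powers at the divisors of 112:
7^1 ≡ 7 (mod 113)
7^2 ≡ 49 (mod 113)
7^4 ≡ 28 (mod 113)
7^7 ≡ 112 (mod 113)
7^8 ≡ 106 (mod 113)
7^14 ≡ 1 (mod 113) ✓
So ord_113(7) = 14.

14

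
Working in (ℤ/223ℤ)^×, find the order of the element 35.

By Lagrange's theorem, ord_223(35) divides φ(223) = 223 − 1 = 222 = 2 · 3 · 37.
Divisors of 222: 1, 2, 3, 6, 37, 74, 111, 222.
Check 35^d mod 223 for each divisor in increasing order:
35^1 ≡ 35 (mod 223)
35^2 ≡ 110 (mod 223)
35^3 ≡ 59 (mod 223)
35^6 ≡ 136 (mod 223)
35^37 ≡ 40 (mod 223)
35^74 ≡ 39 (mod 223)
35^111 ≡ 222 (mod 223)
35^222 ≡ 1 (mod 223) ✓
Hence ord(35) = 222.

222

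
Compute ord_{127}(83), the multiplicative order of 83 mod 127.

126

By Lagrange's theorem, ord_127(83) divides φ(127) = 127 − 1 = 126 = 2 · 3^2 · 7.
Divisors of 126: 1, 2, 3, 6, 7, 9, 14, 18, 21, 42, 63, 126.
Check 83^d mod 127 for each divisor in increasing order:
83^1 ≡ 83 (mod 127)
83^2 ≡ 31 (mod 127)
83^3 ≡ 33 (mod 127)
83^6 ≡ 73 (mod 127)
83^7 ≡ 90 (mod 127)
83^9 ≡ 123 (mod 127)
83^14 ≡ 99 (mod 127)
83^18 ≡ 16 (mod 127)
83^21 ≡ 20 (mod 127)
83^42 ≡ 19 (mod 127)
83^63 ≡ 126 (mod 127)
83^126 ≡ 1 (mod 127) ✓
So ord_127(83) = 126.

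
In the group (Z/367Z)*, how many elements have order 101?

0

φ(367) = 367 − 1 = 366 = 2 · 3 · 61.
In a cyclic group of order 366, there are φ(d) elements of order d for each divisor d of 366, and zero for non-divisors.
Here 366 is not a multiple of 101, so there are no elements of order 101.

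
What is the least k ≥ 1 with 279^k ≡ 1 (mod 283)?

94

The order of 279 must divide φ(283) = 283 − 1 = 282 = 2 · 3 · 47.
Divisors of 282: 1, 2, 3, 6, 47, 94, 141, 282.
Evaluate successive powers at the divisors of 282:
279^1 ≡ 279 (mod 283)
279^2 ≡ 16 (mod 283)
279^3 ≡ 219 (mod 283)
279^6 ≡ 134 (mod 283)
279^47 ≡ 282 (mod 283)
279^94 ≡ 1 (mod 283) ✓
Hence ord(279) = 94.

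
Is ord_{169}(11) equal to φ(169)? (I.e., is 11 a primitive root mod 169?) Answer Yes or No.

φ(169) = φ(13^2) = 13·(13−1) = 156 = 2^2 · 3 · 13.
An element g generates (Z/169Z)^× iff g^(156/q) ≢ 1 (mod 169) for each prime q ∈ {2, 3, 13}.
11^78 ≡ 168 (mod 169)  [q = 2: ≢ 1 ✓]
11^52 ≡ 146 (mod 169)  [q = 3: ≢ 1 ✓]
11^12 ≡ 131 (mod 169)  [q = 13: ≢ 1 ✓]
All checks pass, so 11 has order 156 and is a primitive root modulo 169.

Yes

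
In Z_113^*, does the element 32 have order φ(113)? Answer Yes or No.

φ(113) = 113 − 1 = 112 = 2^4 · 7.
32 is a primitive root mod 113 iff 32^(φ(113)/q) ≢ 1 for every prime q | φ(113), i.e. q ∈ {2, 7}.
32^56 ≡ 1 (mod 113)  [q = 2: ≡ 1 ✗]
32^16 ≡ 106 (mod 113)  [q = 7: ≢ 1 ✓]
32^56 ≡ 1 shows ord(32) | 56, strictly less than φ(113); not a primitive root.

No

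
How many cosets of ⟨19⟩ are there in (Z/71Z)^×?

2

Since 19 ∈ (Z/71Z)^×, its order divides φ(71) = 71 − 1 = 70 = 2 · 5 · 7.
Divisors of 70: 1, 2, 5, 7, 10, 14, 35, 70.
Compute 19^d (mod 71) for the divisors d until we hit 1:
19^1 ≡ 19
19^2 ≡ 6
19^5 ≡ 45
19^7 ≡ 57
19^10 ≡ 37
19^14 ≡ 54
19^35 ≡ 1
So ord_71(19) = 35, hence |⟨19⟩| = 35.
The index is φ(71) / ord(19) = 70 / 35 = 2.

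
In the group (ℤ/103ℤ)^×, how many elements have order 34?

16

φ(103) = 103 − 1 = 102 = 2 · 3 · 17.
(Z/103Z)^× is cyclic (|G| = 102); a cyclic group of order m has exactly φ(d) elements of each order d | m, and none otherwise.
34 = 2 · 17 divides 102, and φ(34) = 16.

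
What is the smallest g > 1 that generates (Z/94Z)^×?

φ(94) = φ(2)·φ(47) = 1·46 = 46 = 2 · 23.
Test candidates g = 2, 3, … against the prime factors q ∈ {2, 23} of φ(94): g is a generator iff g^(46/q) ≢ 1 for every such q.
g = 2: gcd(2, 94) = 2 > 1, not a unit — skip.
g = 3: 3^23 ≡ 1 — hits 1, so not a primitive root.
g = 4: gcd(4, 94) = 2 > 1, not a unit — skip.
g = 5: 5^23 ≡ 93; 5^2 ≡ 25 — none is 1, so 5 is a primitive root.
So 5 is the smallest generator of (Z/94Z)^×.

5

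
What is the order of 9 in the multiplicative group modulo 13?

By Lagrange's theorem, ord_13(9) divides φ(13) = 13 − 1 = 12 = 2^2 · 3.
Divisors of 12: 1, 2, 3, 4, 6, 12.
Compute 9^d (mod 13) for the divisors d until we hit 1:
9^1 ≡ 9
9^2 ≡ 3
9^3 ≡ 1
The smallest such exponent is 3, so the order of 9 is 3.

3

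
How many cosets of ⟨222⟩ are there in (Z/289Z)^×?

16

Since 222 ∈ (Z/289Z)^×, its order divides φ(289) = φ(17^2) = 17·(17−1) = 272 = 2^4 · 17.
Divisors of 272: 1, 2, 4, 8, 16, 17, 34, 68, 136, 272.
Check 222^d mod 289 for each divisor in increasing order:
222^1 ≡ 222
222^2 ≡ 154
222^4 ≡ 18
222^8 ≡ 35
222^16 ≡ 69
222^17 ≡ 1
The order of 222 is 17, so the subgroup it generates has 17 elements.
Index = |(Z/289Z)^×| / |⟨222⟩| = 272 / 17 = 16.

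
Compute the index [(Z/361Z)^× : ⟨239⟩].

6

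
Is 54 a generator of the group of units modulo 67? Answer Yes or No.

φ(67) = 67 − 1 = 66 = 2 · 3 · 11.
It suffices to check that the order of 54 is not a proper divisor of 66: compute 54^(66/q) for q ∈ {2, 3, 11}.
54^33 ≡ 1 (mod 67)  [q = 2: ≡ 1 ✗]
54^22 ≡ 37 (mod 67)  [q = 3: ≢ 1 ✓]
54^6 ≡ 62 (mod 67)  [q = 11: ≢ 1 ✓]
The check at q = 2 fails, so 54 generates a proper subgroup.

No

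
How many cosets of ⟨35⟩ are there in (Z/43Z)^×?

By Lagrange's theorem, ord_43(35) divides φ(43) = 43 − 1 = 42 = 2 · 3 · 7.
Divisors of 42: 1, 2, 3, 6, 7, 14, 21, 42.
Test each divisor d:
35^1 ≡ 35 (mod 43)
35^2 ≡ 21 (mod 43)
35^3 ≡ 4 (mod 43)
35^6 ≡ 16 (mod 43)
35^7 ≡ 1 (mod 43) ✓
So ord_43(35) = 7, hence |⟨35⟩| = 7.
Index = |(Z/43Z)^×| / |⟨35⟩| = 42 / 7 = 6.

6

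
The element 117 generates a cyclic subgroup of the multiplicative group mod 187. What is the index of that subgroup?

4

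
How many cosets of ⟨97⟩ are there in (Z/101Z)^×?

The order of 97 must divide φ(101) = 101 − 1 = 100 = 2^2 · 5^2.
Divisors of 100: 1, 2, 4, 5, 10, 20, 25, 50, 100.
Test each divisor d:
97^1 ≡ 97 (mod 101)
97^2 ≡ 16 (mod 101)
97^4 ≡ 54 (mod 101)
97^5 ≡ 87 (mod 101)
97^10 ≡ 95 (mod 101)
97^20 ≡ 36 (mod 101)
97^25 ≡ 1 (mod 101) ✓
So ord_101(97) = 25, hence |⟨97⟩| = 25.
The index is φ(101) / ord(97) = 100 / 25 = 4.

4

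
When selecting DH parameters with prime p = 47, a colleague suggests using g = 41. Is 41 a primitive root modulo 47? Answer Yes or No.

Yes

φ(47) = 47 − 1 = 46 = 2 · 23.
It suffices to check that the order of 41 is not a proper divisor of 46: compute 41^(46/q) for q ∈ {2, 23}.
41^23 ≡ 46 (mod 47)  [q = 2: ≢ 1 ✓]
41^2 ≡ 36 (mod 47)  [q = 23: ≢ 1 ✓]
Every test exponent gives a nontrivial residue, hence 41 generates the full group.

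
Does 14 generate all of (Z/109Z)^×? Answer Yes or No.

φ(109) = 109 − 1 = 108 = 2^2 · 3^3.
14 is a primitive root mod 109 iff 14^(φ(109)/q) ≢ 1 for every prime q | φ(109), i.e. q ∈ {2, 3}.
14^54 ≡ 108 (mod 109)  [q = 2: ≢ 1 ✓]
14^36 ≡ 63 (mod 109)  [q = 3: ≢ 1 ✓]
All checks pass, so 14 has order 108 and is a primitive root modulo 109.

Yes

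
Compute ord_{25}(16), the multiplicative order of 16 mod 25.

5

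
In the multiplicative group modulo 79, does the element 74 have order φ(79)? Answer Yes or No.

φ(79) = 79 − 1 = 78 = 2 · 3 · 13.
It suffices to check that the order of 74 is not a proper divisor of 78: compute 74^(78/q) for q ∈ {2, 3, 13}.
74^39 ≡ 78 (mod 79)  [q = 2: ≢ 1 ✓]
74^26 ≡ 55 (mod 79)  [q = 3: ≢ 1 ✓]
74^6 ≡ 62 (mod 79)  [q = 13: ≢ 1 ✓]
None equal 1, so ord_79(74) = 78: 74 is a primitive root.

Yes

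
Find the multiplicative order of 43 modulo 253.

ord(43) | φ(253) = φ(11·23) = (11−1)·(23−1) = 10·22 = 220 = 2^2 · 5 · 11.
Divisors of 220: 1, 2, 4, 5, 10, 11, 20, 22, 44, 55, 110, 220.
Compute 43^d (mod 253) for the divisors d until we hit 1:
43^1 ≡ 43
43^2 ≡ 78
43^4 ≡ 12
43^5 ≡ 10
43^10 ≡ 100
43^11 ≡ 252
43^20 ≡ 133
43^22 ≡ 1
The smallest such exponent is 22, so the order of 43 is 22.

22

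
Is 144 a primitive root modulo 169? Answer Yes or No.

φ(169) = φ(13^2) = 13·(13−1) = 156 = 2^2 · 3 · 13.
144 is a primitive root mod 169 iff 144^(φ(169)/q) ≢ 1 for every prime q | φ(169), i.e. q ∈ {2, 3, 13}.
144^78 ≡ 1 (mod 169)  [q = 2: ≡ 1 ✗]
144^52 ≡ 1 (mod 169)  [q = 3: ≡ 1 ✗]
144^12 ≡ 27 (mod 169)  [q = 13: ≢ 1 ✓]
The check at q = 2 fails, so 144 generates a proper subgroup.

No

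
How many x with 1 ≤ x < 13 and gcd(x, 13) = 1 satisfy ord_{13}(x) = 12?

4

φ(13) = 13 − 1 = 12 = 2^2 · 3.
(Z/13Z)^× is cyclic (|G| = 12); a cyclic group of order m has exactly φ(d) elements of each order d | m, and none otherwise.
12 = 2^2 · 3 divides 12, and φ(12) = 4.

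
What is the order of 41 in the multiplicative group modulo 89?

88

The order of 41 must divide φ(89) = 89 − 1 = 88 = 2^3 · 11.
Divisors of 88: 1, 2, 4, 8, 11, 22, 44, 88.
Compute 41^d (mod 89) for the divisors d until we hit 1:
41^1 ≡ 41 (mod 89)
41^2 ≡ 79 (mod 89)
41^4 ≡ 11 (mod 89)
41^8 ≡ 32 (mod 89)
41^11 ≡ 52 (mod 89)
41^22 ≡ 34 (mod 89)
41^44 ≡ 88 (mod 89)
41^88 ≡ 1 (mod 89) ✓
Therefore the multiplicative order of 41 modulo 89 is 88.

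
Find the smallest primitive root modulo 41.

6

φ(41) = 41 − 1 = 40 = 2^3 · 5.
Test candidates g = 2, 3, … against the prime factors q ∈ {2, 5} of φ(41): g is a generator iff g^(40/q) ≢ 1 for every such q.
g = 2: 2^20 ≡ 1 — hits 1, so not a primitive root.
g = 3: 3^20 ≡ 40; 3^8 ≡ 1 — hits 1, so not a primitive root.
g = 4: 4^20 ≡ 1 — hits 1, so not a primitive root.
g = 5: 5^20 ≡ 1 — hits 1, so not a primitive root.
g = 6: 6^20 ≡ 40; 6^8 ≡ 10 — none is 1, so 6 is a primitive root.
So 6 is the smallest generator of (Z/41Z)^×.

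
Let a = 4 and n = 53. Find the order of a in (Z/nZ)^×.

26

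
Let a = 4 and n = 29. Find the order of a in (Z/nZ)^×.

The order of 4 must divide φ(29) = 29 − 1 = 28 = 2^2 · 7.
Divisors of 28: 1, 2, 4, 7, 14, 28.
Compute 4^d (mod 29) for the divisors d until we hit 1:
4^1 ≡ 4 (mod 29)
4^2 ≡ 16 (mod 29)
4^4 ≡ 24 (mod 29)
4^7 ≡ 28 (mod 29)
4^14 ≡ 1 (mod 29) ✓
Hence ord(4) = 14.

14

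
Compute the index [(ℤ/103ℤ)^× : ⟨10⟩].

3

The order of 10 must divide φ(103) = 103 − 1 = 102 = 2 · 3 · 17.
Divisors of 102: 1, 2, 3, 6, 17, 34, 51, 102.
Evaluate successive powers at the divisors of 102:
10^1 ≡ 10 (mod 103)
10^2 ≡ 100 (mod 103)
10^3 ≡ 73 (mod 103)
10^6 ≡ 76 (mod 103)
10^17 ≡ 102 (mod 103)
10^34 ≡ 1 (mod 103) ✓
So ord_103(10) = 34, hence |⟨10⟩| = 34.
The index is φ(103) / ord(10) = 102 / 34 = 3.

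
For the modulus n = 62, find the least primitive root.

φ(62) = φ(2)·φ(31) = 1·30 = 30 = 2 · 3 · 5.
Test candidates g = 2, 3, … against the prime factors q ∈ {2, 3, 5} of φ(62): g is a generator iff g^(30/q) ≢ 1 for every such q.
g = 2: gcd(2, 62) = 2 > 1, not a unit — skip.
g = 3: 3^15 ≡ 61; 3^10 ≡ 25; 3^6 ≡ 47 — none is 1, so 3 is a primitive root.
Hence the least primitive root of 62 is 3.

3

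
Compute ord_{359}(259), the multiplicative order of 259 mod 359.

358

ord(259) | φ(359) = 359 − 1 = 358 = 2 · 179.
Divisors of 358: 1, 2, 179, 358.
Compute 259^d (mod 359) for the divisors d until we hit 1:
259^1 ≡ 259
259^2 ≡ 307
259^179 ≡ 358
259^358 ≡ 1
The smallest such exponent is 358, so the order of 259 is 358.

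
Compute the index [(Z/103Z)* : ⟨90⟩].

3

Since 90 ∈ (Z/103Z)^×, its order divides φ(103) = 103 − 1 = 102 = 2 · 3 · 17.
Divisors of 102: 1, 2, 3, 6, 17, 34, 51, 102.
Test each divisor d:
90^1 ≡ 90
90^2 ≡ 66
90^3 ≡ 69
90^6 ≡ 23
90^17 ≡ 102
90^34 ≡ 1
Thus |⟨90⟩| = ord(90) = 34.
The index is φ(103) / ord(90) = 102 / 34 = 3.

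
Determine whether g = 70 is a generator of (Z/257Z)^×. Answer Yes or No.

φ(257) = 257 − 1 = 256 = 2^8.
70 is a primitive root mod 257 iff 70^(φ(257)/q) ≢ 1 for every prime q | φ(257), i.e. q ∈ {2}.
70^128 ≡ 1 (mod 257)  [q = 2: ≡ 1 ✗]
The check at q = 2 fails, so 70 generates a proper subgroup.

No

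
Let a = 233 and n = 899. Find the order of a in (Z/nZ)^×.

5

Since 233 ∈ (Z/899Z)^×, its order divides φ(899) = φ(29·31) = (29−1)·(31−1) = 28·30 = 840 = 2^3 · 3 · 5 · 7.
Divisors of 840: 1, 2, 3, 4, 5, 6, 7, 8, 10, 12, 14, 15, 20, 21, 24, 28, 30, 35, 40, 42, 56, 60, 70, 84, 105, 120, 140, 168, 210, 280, 420, 840.
Test each divisor d:
233^1 ≡ 233 (mod 899)
233^2 ≡ 349 (mod 899)
233^3 ≡ 407 (mod 899)
233^4 ≡ 436 (mod 899)
233^5 ≡ 1 (mod 899) ✓
Therefore the multiplicative order of 233 modulo 899 is 5.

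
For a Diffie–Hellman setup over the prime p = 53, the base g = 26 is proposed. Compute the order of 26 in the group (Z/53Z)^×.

52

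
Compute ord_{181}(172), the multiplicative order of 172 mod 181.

90

The order of 172 must divide φ(181) = 181 − 1 = 180 = 2^2 · 3^2 · 5.
Divisors of 180: 1, 2, 3, 4, 5, 6, 9, 10, 12, 15, 18, 20, 30, 36, 45, 60, 90, 180.
Test each divisor d:
172^1 ≡ 172 (mod 181)
172^2 ≡ 81 (mod 181)
172^3 ≡ 176 (mod 181)
172^4 ≡ 45 (mod 181)
172^5 ≡ 138 (mod 181)
172^6 ≡ 25 (mod 181)
172^9 ≡ 56 (mod 181)
172^10 ≡ 39 (mod 181)
172^12 ≡ 82 (mod 181)
172^15 ≡ 133 (mod 181)
172^18 ≡ 59 (mod 181)
172^20 ≡ 73 (mod 181)
172^30 ≡ 132 (mod 181)
172^36 ≡ 42 (mod 181)
172^45 ≡ 180 (mod 181)
172^60 ≡ 48 (mod 181)
172^90 ≡ 1 (mod 181) ✓
The smallest such exponent is 90, so the order of 172 is 90.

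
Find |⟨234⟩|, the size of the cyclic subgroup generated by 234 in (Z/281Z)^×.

ord(234) | φ(281) = 281 − 1 = 280 = 2^3 · 5 · 7.
Divisors of 280: 1, 2, 4, 5, 7, 8, 10, 14, 20, 28, 35, 40, 56, 70, 140, 280.
Check 234^d mod 281 for each divisor in increasing order:
234^1 ≡ 234
234^2 ≡ 242
234^4 ≡ 116
234^5 ≡ 168
234^7 ≡ 192
234^8 ≡ 249
234^10 ≡ 124
234^14 ≡ 53
234^20 ≡ 202
234^28 ≡ 280
234^35 ≡ 89
234^40 ≡ 59
234^56 ≡ 1
The smallest such exponent is 56, so the order of 234 is 56.

56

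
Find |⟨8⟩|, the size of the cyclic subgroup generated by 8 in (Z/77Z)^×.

10

The order of 8 must divide φ(77) = φ(7·11) = (7−1)·(11−1) = 6·10 = 60 = 2^2 · 3 · 5.
Divisors of 60: 1, 2, 3, 4, 5, 6, 10, 12, 15, 20, 30, 60.
Check 8^d mod 77 for each divisor in increasing order:
8^1 ≡ 8 (mod 77)
8^2 ≡ 64 (mod 77)
8^3 ≡ 50 (mod 77)
8^4 ≡ 15 (mod 77)
8^5 ≡ 43 (mod 77)
8^6 ≡ 36 (mod 77)
8^10 ≡ 1 (mod 77) ✓
The smallest such exponent is 10, so the order of 8 is 10.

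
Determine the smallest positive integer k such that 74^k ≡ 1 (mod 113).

112

Since 74 ∈ (Z/113Z)^×, its order divides φ(113) = 113 − 1 = 112 = 2^4 · 7.
Divisors of 112: 1, 2, 4, 7, 8, 14, 16, 28, 56, 112.
Test each divisor d:
74^1 ≡ 74 (mod 113)
74^2 ≡ 52 (mod 113)
74^4 ≡ 105 (mod 113)
74^7 ≡ 65 (mod 113)
74^8 ≡ 64 (mod 113)
74^14 ≡ 44 (mod 113)
74^16 ≡ 28 (mod 113)
74^28 ≡ 15 (mod 113)
74^56 ≡ 112 (mod 113)
74^112 ≡ 1 (mod 113) ✓
Therefore the multiplicative order of 74 modulo 113 is 112.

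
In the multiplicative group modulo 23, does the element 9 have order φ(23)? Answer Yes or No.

No

φ(23) = 23 − 1 = 22 = 2 · 11.
Test 9^(22/q) mod 23 for each prime factor q of 22:
9^11 ≡ 1 (mod 23)  [q = 2: ≡ 1 ✗]
9^2 ≡ 12 (mod 23)  [q = 11: ≢ 1 ✓]
Since 9^11 ≡ 1, the order of 9 divides 11 < 22, so 9 is not a primitive root.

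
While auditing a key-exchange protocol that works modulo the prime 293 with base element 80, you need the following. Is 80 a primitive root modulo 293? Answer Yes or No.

φ(293) = 293 − 1 = 292 = 2^2 · 73.
It suffices to check that the order of 80 is not a proper divisor of 292: compute 80^(292/q) for q ∈ {2, 73}.
80^146 ≡ 292 (mod 293)  [q = 2: ≢ 1 ✓]
80^4 ≡ 65 (mod 293)  [q = 73: ≢ 1 ✓]
All checks pass, so 80 has order 292 and is a primitive root modulo 293.

Yes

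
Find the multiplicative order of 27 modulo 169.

By Lagrange's theorem, ord_169(27) divides φ(169) = φ(13^2) = 13·(13−1) = 156 = 2^2 · 3 · 13.
Divisors of 156: 1, 2, 3, 4, 6, 12, 13, 26, 39, 52, 78, 156.
Evaluate successive powers at the divisors of 156:
27^1 ≡ 27 (mod 169)
27^2 ≡ 53 (mod 169)
27^3 ≡ 79 (mod 169)
27^4 ≡ 105 (mod 169)
27^6 ≡ 157 (mod 169)
27^12 ≡ 144 (mod 169)
27^13 ≡ 1 (mod 169) ✓
The smallest such exponent is 13, so the order of 27 is 13.

13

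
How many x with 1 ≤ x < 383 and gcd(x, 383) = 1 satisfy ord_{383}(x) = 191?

φ(383) = 383 − 1 = 382 = 2 · 191.
In a cyclic group of order 382, there are φ(d) elements of order d for each divisor d of 382, and zero for non-divisors.
191 | 382, and φ(191) = 191 − 1 = 190.

190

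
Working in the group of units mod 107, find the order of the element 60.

Since 60 ∈ (Z/107Z)^×, its order divides φ(107) = 107 − 1 = 106 = 2 · 53.
Divisors of 106: 1, 2, 53, 106.
Test each divisor d:
60^1 ≡ 60 (mod 107)
60^2 ≡ 69 (mod 107)
60^53 ≡ 106 (mod 107)
60^106 ≡ 1 (mod 107) ✓
Hence ord(60) = 106.

106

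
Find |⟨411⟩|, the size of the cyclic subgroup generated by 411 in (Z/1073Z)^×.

ord(411) | φ(1073) = φ(29·37) = (29−1)·(37−1) = 28·36 = 1008 = 2^4 · 3^2 · 7.
Divisors of 1008: 1, 2, 3, 4, 6, 7, 8, 9, 12, 14, 16, 18, 21, 24, 28, 36, 42, 48, 56, 63, 72, 84, 112, 126, 144, 168, 252, 336, 504, 1008.
Compute 411^d (mod 1073) for the divisors d until we hit 1:
411^1 ≡ 411 (mod 1073)
411^2 ≡ 460 (mod 1073)
411^3 ≡ 212 (mod 1073)
411^4 ≡ 219 (mod 1073)
411^6 ≡ 951 (mod 1073)
411^7 ≡ 289 (mod 1073)
411^8 ≡ 749 (mod 1073)
411^9 ≡ 961 (mod 1073)
411^12 ≡ 935 (mod 1073)
411^14 ≡ 900 (mod 1073)
411^16 ≡ 895 (mod 1073)
411^18 ≡ 741 (mod 1073)
411^21 ≡ 434 (mod 1073)
411^24 ≡ 803 (mod 1073)
411^28 ≡ 958 (mod 1073)
411^36 ≡ 778 (mod 1073)
411^42 ≡ 581 (mod 1073)
411^48 ≡ 1009 (mod 1073)
411^56 ≡ 349 (mod 1073)
411^63 ≡ 1072 (mod 1073)
411^72 ≡ 112 (mod 1073)
411^84 ≡ 639 (mod 1073)
411^112 ≡ 552 (mod 1073)
411^126 ≡ 1 (mod 1073) ✓
Hence ord(411) = 126.

126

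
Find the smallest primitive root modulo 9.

φ(9) = φ(3^2) = 3·(3−1) = 6 = 2 · 3.
Test candidates g = 2, 3, … against the prime factors q ∈ {2, 3} of φ(9): g is a generator iff g^(6/q) ≢ 1 for every such q.
g = 2: 2^3 ≡ 8; 2^2 ≡ 4 — none is 1, so 2 is a primitive root.
The smallest primitive root modulo 9 is 2.

2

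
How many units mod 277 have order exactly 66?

φ(277) = 277 − 1 = 276 = 2^2 · 3 · 23.
(Z/277Z)^× is cyclic (|G| = 276); a cyclic group of order m has exactly φ(d) elements of each order d | m, and none otherwise.
Here 276 is not a multiple of 66, so there are no elements of order 66.

0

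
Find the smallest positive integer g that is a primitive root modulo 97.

5

φ(97) = 97 − 1 = 96 = 2^5 · 3.
g is a primitive root iff g^(96/q) ≢ 1 (mod 97) for each prime q ∈ {2, 3}.
g = 2: 2^48 ≡ 1 — hits 1, so not a primitive root.
g = 3: 3^48 ≡ 1 — hits 1, so not a primitive root.
g = 4: 4^48 ≡ 1 — hits 1, so not a primitive root.
g = 5: 5^48 ≡ 96; 5^32 ≡ 35 — none is 1, so 5 is a primitive root.
So 5 is the smallest generator of (Z/97Z)^×.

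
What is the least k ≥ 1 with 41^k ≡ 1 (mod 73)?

The order of 41 must divide φ(73) = 73 − 1 = 72 = 2^3 · 3^2.
Divisors of 72: 1, 2, 3, 4, 6, 8, 9, 12, 18, 24, 36, 72.
Evaluate successive powers at the divisors of 72:
41^1 ≡ 41 (mod 73)
41^2 ≡ 2 (mod 73)
41^3 ≡ 9 (mod 73)
41^4 ≡ 4 (mod 73)
41^6 ≡ 8 (mod 73)
41^8 ≡ 16 (mod 73)
41^9 ≡ 72 (mod 73)
41^12 ≡ 64 (mod 73)
41^18 ≡ 1 (mod 73) ✓
Therefore the multiplicative order of 41 modulo 73 is 18.

18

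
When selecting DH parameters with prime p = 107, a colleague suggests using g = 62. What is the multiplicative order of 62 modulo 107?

53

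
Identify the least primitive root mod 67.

2

φ(67) = 67 − 1 = 66 = 2 · 3 · 11.
g is a primitive root iff g^(66/q) ≢ 1 (mod 67) for each prime q ∈ {2, 3, 11}.
g = 2: 2^33 ≡ 66; 2^22 ≡ 37; 2^6 ≡ 64 — none is 1, so 2 is a primitive root.
So 2 is the smallest generator of (Z/67Z)^×.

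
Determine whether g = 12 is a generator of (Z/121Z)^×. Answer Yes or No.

φ(121) = φ(11^2) = 11·(11−1) = 110 = 2 · 5 · 11.
12 is a primitive root mod 121 iff 12^(φ(121)/q) ≢ 1 for every prime q | φ(121), i.e. q ∈ {2, 5, 11}.
12^55 ≡ 1 (mod 121)  [q = 2: ≡ 1 ✗]
12^22 ≡ 1 (mod 121)  [q = 5: ≡ 1 ✗]
12^10 ≡ 111 (mod 121)  [q = 11: ≢ 1 ✓]
The check at q = 2 fails, so 12 generates a proper subgroup.

No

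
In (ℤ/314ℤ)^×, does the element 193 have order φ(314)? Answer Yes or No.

No

φ(314) = φ(2)·φ(157) = 1·156 = 156 = 2^2 · 3 · 13.
It suffices to check that the order of 193 is not a proper divisor of 156: compute 193^(156/q) for q ∈ {2, 3, 13}.
193^78 ≡ 1 (mod 314)  [q = 2: ≡ 1 ✗]
193^52 ≡ 301 (mod 314)  [q = 3: ≢ 1 ✓]
193^12 ≡ 153 (mod 314)  [q = 13: ≢ 1 ✓]
Since 193^78 ≡ 1, the order of 193 divides 78 < 156, so 193 is not a primitive root.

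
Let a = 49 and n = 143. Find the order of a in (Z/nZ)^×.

30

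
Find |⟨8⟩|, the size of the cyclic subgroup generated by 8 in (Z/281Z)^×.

70

Since 8 ∈ (Z/281Z)^×, its order divides φ(281) = 281 − 1 = 280 = 2^3 · 5 · 7.
Divisors of 280: 1, 2, 4, 5, 7, 8, 10, 14, 20, 28, 35, 40, 56, 70, 140, 280.
Evaluate successive powers at the divisors of 280:
8^1 ≡ 8
8^2 ≡ 64
8^4 ≡ 162
8^5 ≡ 172
8^7 ≡ 49
8^8 ≡ 111
8^10 ≡ 79
8^14 ≡ 153
8^20 ≡ 59
8^28 ≡ 86
8^35 ≡ 280
8^40 ≡ 109
8^56 ≡ 90
8^70 ≡ 1
Hence ord(8) = 70.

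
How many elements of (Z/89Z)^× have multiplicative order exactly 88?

40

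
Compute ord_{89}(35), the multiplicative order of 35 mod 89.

ord(35) | φ(89) = 89 − 1 = 88 = 2^3 · 11.
Divisors of 88: 1, 2, 4, 8, 11, 22, 44, 88.
Test each divisor d:
35^1 ≡ 35 (mod 89)
35^2 ≡ 68 (mod 89)
35^4 ≡ 85 (mod 89)
35^8 ≡ 16 (mod 89)
35^11 ≡ 77 (mod 89)
35^22 ≡ 55 (mod 89)
35^44 ≡ 88 (mod 89)
35^88 ≡ 1 (mod 89) ✓
So ord_89(35) = 88.

88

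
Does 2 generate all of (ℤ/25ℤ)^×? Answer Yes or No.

φ(25) = φ(5^2) = 5·(5−1) = 20 = 2^2 · 5.
2 is a primitive root mod 25 iff 2^(φ(25)/q) ≢ 1 for every prime q | φ(25), i.e. q ∈ {2, 5}.
2^10 ≡ 24 (mod 25)  [q = 2: ≢ 1 ✓]
2^4 ≡ 16 (mod 25)  [q = 5: ≢ 1 ✓]
Every test exponent gives a nontrivial residue, hence 2 generates the full group.

Yes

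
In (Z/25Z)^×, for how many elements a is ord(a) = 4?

2

φ(25) = φ(5^2) = 5·(5−1) = 20 = 2^2 · 5.
Since (Z/25Z)^× is cyclic of order 20, the number of elements of order d is φ(d) when d | 20 and 0 otherwise.
4 = 2^2 divides 20, and φ(4) = 2.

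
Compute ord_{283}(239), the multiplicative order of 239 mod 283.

6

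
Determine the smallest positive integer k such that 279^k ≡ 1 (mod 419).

418

Since 279 ∈ (Z/419Z)^×, its order divides φ(419) = 419 − 1 = 418 = 2 · 11 · 19.
Divisors of 418: 1, 2, 11, 19, 22, 38, 209, 418.
Test each divisor d:
279^1 ≡ 279 (mod 419)
279^2 ≡ 326 (mod 419)
279^11 ≡ 284 (mod 419)
279^19 ≡ 250 (mod 419)
279^22 ≡ 208 (mod 419)
279^38 ≡ 69 (mod 419)
279^209 ≡ 418 (mod 419)
279^418 ≡ 1 (mod 419) ✓
Therefore the multiplicative order of 279 modulo 419 is 418.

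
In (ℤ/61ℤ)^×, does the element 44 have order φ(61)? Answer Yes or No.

Yes

φ(61) = 61 − 1 = 60 = 2^2 · 3 · 5.
It suffices to check that the order of 44 is not a proper divisor of 60: compute 44^(60/q) for q ∈ {2, 3, 5}.
44^30 ≡ 60 (mod 61)  [q = 2: ≢ 1 ✓]
44^20 ≡ 13 (mod 61)  [q = 3: ≢ 1 ✓]
44^12 ≡ 20 (mod 61)  [q = 5: ≢ 1 ✓]
All checks pass, so 44 has order 60 and is a primitive root modulo 61.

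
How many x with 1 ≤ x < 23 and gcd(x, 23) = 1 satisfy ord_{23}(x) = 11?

10

φ(23) = 23 − 1 = 22 = 2 · 11.
Since (Z/23Z)^× is cyclic of order 22, the number of elements of order d is φ(d) when d | 22 and 0 otherwise.
11 | 22, and φ(11) = 11 − 1 = 10.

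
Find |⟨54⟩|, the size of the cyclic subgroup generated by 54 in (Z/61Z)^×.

60

ord(54) | φ(61) = 61 − 1 = 60 = 2^2 · 3 · 5.
Divisors of 60: 1, 2, 3, 4, 5, 6, 10, 12, 15, 20, 30, 60.
Test each divisor d:
54^1 ≡ 54
54^2 ≡ 49
54^3 ≡ 23
54^4 ≡ 22
54^5 ≡ 29
54^6 ≡ 41
54^10 ≡ 48
54^12 ≡ 34
54^15 ≡ 50
54^20 ≡ 47
54^30 ≡ 60
54^60 ≡ 1
The smallest such exponent is 60, so the order of 54 is 60.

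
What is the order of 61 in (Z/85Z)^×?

16

Since 61 ∈ (Z/85Z)^×, its order divides φ(85) = φ(5·17) = (5−1)·(17−1) = 4·16 = 64 = 2^6.
Divisors of 64: 1, 2, 4, 8, 16, 32, 64.
Check 61^d mod 85 for each divisor in increasing order:
61^1 ≡ 61 (mod 85)
61^2 ≡ 66 (mod 85)
61^4 ≡ 21 (mod 85)
61^8 ≡ 16 (mod 85)
61^16 ≡ 1 (mod 85) ✓
Therefore the multiplicative order of 61 modulo 85 is 16.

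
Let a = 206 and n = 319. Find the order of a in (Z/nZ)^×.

By Lagrange's theorem, ord_319(206) divides φ(319) = φ(11·29) = (11−1)·(29−1) = 10·28 = 280 = 2^3 · 5 · 7.
Divisors of 280: 1, 2, 4, 5, 7, 8, 10, 14, 20, 28, 35, 40, 56, 70, 140, 280.
Check 206^d mod 319 for each divisor in increasing order:
206^1 ≡ 206 (mod 319)
206^2 ≡ 9 (mod 319)
206^4 ≡ 81 (mod 319)
206^5 ≡ 98 (mod 319)
206^7 ≡ 244 (mod 319)
206^8 ≡ 181 (mod 319)
206^10 ≡ 34 (mod 319)
206^14 ≡ 202 (mod 319)
206^20 ≡ 199 (mod 319)
206^28 ≡ 291 (mod 319)
206^35 ≡ 186 (mod 319)
206^40 ≡ 45 (mod 319)
206^56 ≡ 146 (mod 319)
206^70 ≡ 144 (mod 319)
206^140 ≡ 1 (mod 319) ✓
The smallest such exponent is 140, so the order of 206 is 140.

140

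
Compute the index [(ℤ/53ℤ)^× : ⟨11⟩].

2

By Lagrange's theorem, ord_53(11) divides φ(53) = 53 − 1 = 52 = 2^2 · 13.
Divisors of 52: 1, 2, 4, 13, 26, 52.
Evaluate successive powers at the divisors of 52:
11^1 ≡ 11
11^2 ≡ 15
11^4 ≡ 13
11^13 ≡ 52
11^26 ≡ 1
The order of 11 is 26, so the subgroup it generates has 26 elements.
Index = |(Z/53Z)^×| / |⟨11⟩| = 52 / 26 = 2.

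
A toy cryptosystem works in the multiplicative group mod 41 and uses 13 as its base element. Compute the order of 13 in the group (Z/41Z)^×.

ord(13) | φ(41) = 41 − 1 = 40 = 2^3 · 5.
Divisors of 40: 1, 2, 4, 5, 8, 10, 20, 40.
Compute 13^d (mod 41) for the divisors d until we hit 1:
13^1 ≡ 13 (mod 41)
13^2 ≡ 5 (mod 41)
13^4 ≡ 25 (mod 41)
13^5 ≡ 38 (mod 41)
13^8 ≡ 10 (mod 41)
13^10 ≡ 9 (mod 41)
13^20 ≡ 40 (mod 41)
13^40 ≡ 1 (mod 41) ✓
Therefore the multiplicative order of 13 modulo 41 is 40.

40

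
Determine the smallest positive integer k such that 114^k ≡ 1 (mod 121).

The order of 114 must divide φ(121) = φ(11^2) = 11·(11−1) = 110 = 2 · 5 · 11.
Divisors of 110: 1, 2, 5, 10, 11, 22, 55, 110.
Evaluate successive powers at the divisors of 110:
114^1 ≡ 114
114^2 ≡ 49
114^5 ≡ 12
114^10 ≡ 23
114^11 ≡ 81
114^22 ≡ 27
114^55 ≡ 1
The smallest such exponent is 55, so the order of 114 is 55.

55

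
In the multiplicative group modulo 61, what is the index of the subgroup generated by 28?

3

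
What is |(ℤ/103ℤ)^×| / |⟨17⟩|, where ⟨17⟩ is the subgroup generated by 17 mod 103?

2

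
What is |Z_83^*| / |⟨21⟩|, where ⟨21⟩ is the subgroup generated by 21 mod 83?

Since 21 ∈ (Z/83Z)^×, its order divides φ(83) = 83 − 1 = 82 = 2 · 41.
Divisors of 82: 1, 2, 41, 82.
Check 21^d mod 83 for each divisor in increasing order:
21^1 ≡ 21 (mod 83)
21^2 ≡ 26 (mod 83)
21^41 ≡ 1 (mod 83) ✓
The order of 21 is 41, so the subgroup it generates has 41 elements.
Index = |(Z/83Z)^×| / |⟨21⟩| = 82 / 41 = 2.

2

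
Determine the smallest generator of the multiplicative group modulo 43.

φ(43) = 43 − 1 = 42 = 2 · 3 · 7.
Test candidates g = 2, 3, … against the prime factors q ∈ {2, 3, 7} of φ(43): g is a generator iff g^(42/q) ≢ 1 for every such q.
g = 2: 2^21 ≡ 42; 2^14 ≡ 1 — hits 1, so not a primitive root.
g = 3: 3^21 ≡ 42; 3^14 ≡ 36; 3^6 ≡ 41 — none is 1, so 3 is a primitive root.
The smallest primitive root modulo 43 is 3.

3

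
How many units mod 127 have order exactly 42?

12

φ(127) = 127 − 1 = 126 = 2 · 3^2 · 7.
Since (Z/127Z)^× is cyclic of order 126, the number of elements of order d is φ(d) when d | 126 and 0 otherwise.
42 = 2 · 3 · 7 divides 126, and φ(42) = 12.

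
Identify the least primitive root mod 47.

5

φ(47) = 47 − 1 = 46 = 2 · 23.
Test candidates g = 2, 3, … against the prime factors q ∈ {2, 23} of φ(47): g is a generator iff g^(46/q) ≢ 1 for every such q.
g = 2: 2^23 ≡ 1 — hits 1, so not a primitive root.
g = 3: 3^23 ≡ 1 — hits 1, so not a primitive root.
g = 4: 4^23 ≡ 1 — hits 1, so not a primitive root.
g = 5: 5^23 ≡ 46; 5^2 ≡ 25 — none is 1, so 5 is a primitive root.
The smallest primitive root modulo 47 is 5.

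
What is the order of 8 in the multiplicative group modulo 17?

8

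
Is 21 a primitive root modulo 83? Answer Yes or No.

No

φ(83) = 83 − 1 = 82 = 2 · 41.
21 is a primitive root mod 83 iff 21^(φ(83)/q) ≢ 1 for every prime q | φ(83), i.e. q ∈ {2, 41}.
21^41 ≡ 1 (mod 83)  [q = 2: ≡ 1 ✗]
21^2 ≡ 26 (mod 83)  [q = 41: ≢ 1 ✓]
The check at q = 2 fails, so 21 generates a proper subgroup.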